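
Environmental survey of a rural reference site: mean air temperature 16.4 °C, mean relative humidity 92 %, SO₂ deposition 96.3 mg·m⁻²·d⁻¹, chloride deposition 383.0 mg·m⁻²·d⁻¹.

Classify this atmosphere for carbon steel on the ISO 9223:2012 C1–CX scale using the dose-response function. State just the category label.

carbon steel: T>10 °C ⇒ hinge -0.054·(16.4−10) = -0.3456
  Pd branch = 1.77·Pd^0.52·e^(0.02·RH+f) = 84.81 μm/a
  Sd branch = 0.102·Sd^0.62·e^(0.033·RH+0.04·T) = 163.5 μm/a
  r_corr = 84.81 + 163.5 = 248.3 μm/a
ISO 9223 Table 2 (carbon steel): 200 < 248 ≤ 700 μm/a ⇒ CX

CX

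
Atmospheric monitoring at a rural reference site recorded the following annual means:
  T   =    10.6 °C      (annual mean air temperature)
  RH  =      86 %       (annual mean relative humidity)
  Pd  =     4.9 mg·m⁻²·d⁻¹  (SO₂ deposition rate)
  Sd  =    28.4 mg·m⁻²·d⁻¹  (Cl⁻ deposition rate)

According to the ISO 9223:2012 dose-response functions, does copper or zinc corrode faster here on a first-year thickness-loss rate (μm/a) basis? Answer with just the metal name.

copper: temperature factor f = -0.080·(0.6) = -0.0480
  SO₂ term: 0.0053·4.9^0.26·exp(0.059·86-0.0480) = 1.22
  Cl⁻ term: 0.01025·28.4^0.27·exp(0.036·86+0.049·10.6) = 0.9403
  sum: 1.22 + 0.9403 → r_corr = 2.161 μm/a
zinc: temperature factor f = -0.071·(0.6) = -0.0426
  Pd branch = 0.0129·Pd^0.44·e^(0.046·RH+f) = 1.3 μm/a
  Cl⁻ term: 0.0175·28.4^0.57·exp(0.008·86+0.085·10.6) = 0.5775
  sum: 1.3 + 0.5775 → r_corr = 1.877 μm/a
Ordering by μm/a: copper (2.16) > zinc (1.88)

copper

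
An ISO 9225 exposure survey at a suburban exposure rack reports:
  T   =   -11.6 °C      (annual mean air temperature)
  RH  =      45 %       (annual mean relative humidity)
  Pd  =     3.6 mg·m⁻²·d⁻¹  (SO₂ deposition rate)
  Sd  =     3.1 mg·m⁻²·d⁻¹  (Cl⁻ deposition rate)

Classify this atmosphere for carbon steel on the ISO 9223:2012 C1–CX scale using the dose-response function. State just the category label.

C1

carbon steel: T≤10 °C ⇒ hinge +0.150·(-11.6−10) = -3.2400
  SO₂ term: 1.77·3.6^0.52·exp(0.02·45-3.2400) = 0.3319
  Cl⁻ term: 0.102·3.1^0.62·exp(0.033·45+0.04·-11.6) = 0.571
  sum: 0.3319 + 0.571 → r_corr = 0.9029 μm/a
Category bounds: 0…1.3 μm/a bracket r_corr ⇒ C1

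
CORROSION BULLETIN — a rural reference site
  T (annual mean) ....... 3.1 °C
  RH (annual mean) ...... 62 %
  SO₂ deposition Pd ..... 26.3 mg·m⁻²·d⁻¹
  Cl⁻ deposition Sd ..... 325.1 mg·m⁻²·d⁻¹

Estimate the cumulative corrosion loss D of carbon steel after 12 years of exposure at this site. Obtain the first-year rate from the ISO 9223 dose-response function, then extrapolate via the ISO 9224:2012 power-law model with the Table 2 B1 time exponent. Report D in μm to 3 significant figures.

carbon steel: temperature factor f = +0.150·(-6.9) = -1.0350
  Pd branch = 1.77·Pd^0.52·e^(0.02·RH+f) = 11.9 μm/a
  Sd branch = 0.102·Sd^0.62·e^(0.033·RH+0.04·T) = 32.25 μm/a
  sum: 11.9 + 32.25 → r_corr = 44.14 μm/a
Long-term exponent b (ISO 9224 Table 2, B1) = 0.523
  D(12) = 44.14 × 12^0.523 = 44.14 × 3.668 = 161.9 μm

D(12) = 162 μm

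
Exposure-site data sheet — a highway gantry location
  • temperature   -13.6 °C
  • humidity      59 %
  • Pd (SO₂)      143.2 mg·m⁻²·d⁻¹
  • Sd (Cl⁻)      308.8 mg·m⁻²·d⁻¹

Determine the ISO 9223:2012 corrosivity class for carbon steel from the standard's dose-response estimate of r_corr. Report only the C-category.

C2

carbon steel: temperature factor f = +0.150·(-23.6) = -3.5400
  Pd branch = 1.77·Pd^0.52·e^(0.02·RH+f) = 2.209 μm/a
  Cl⁻ term: 0.102·308.8^0.62·exp(0.033·59+0.04·-13.6) = 14.5
  sum: 2.209 + 14.5 → r_corr = 16.71 μm/a
ISO 9223 Table 2 (carbon steel): 1.3 < 16.7 ≤ 25 μm/a ⇒ C2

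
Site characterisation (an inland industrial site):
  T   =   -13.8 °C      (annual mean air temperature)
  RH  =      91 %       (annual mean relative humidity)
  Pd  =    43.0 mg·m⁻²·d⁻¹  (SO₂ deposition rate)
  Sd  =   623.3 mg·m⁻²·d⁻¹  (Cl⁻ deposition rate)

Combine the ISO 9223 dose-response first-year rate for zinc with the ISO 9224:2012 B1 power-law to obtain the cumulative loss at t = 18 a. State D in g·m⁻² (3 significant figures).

zinc: f(T) = +0.038·(T−10) [T≤10 °C] = -0.9044
  Pd branch = 0.0129·Pd^0.44·e^(0.046·RH+f) = 1.797 μm/a
  Sd branch = 0.0175·Sd^0.57·e^(0.008·RH+0.085·T) = 0.4393 μm/a
  r_corr = 1.797 + 0.4393 = 2.236 μm/a
ISO 9224: D(t) = r_corr · t^b with b = 0.813 (zinc, B1)
  D(18) = 2.236 × 18^0.813 = 2.236 × 10.48 = 23.44 μm
  Mass loss = 23.44 μm × 7.14 g/cm³ = 167.4 g·m⁻²

D(18) = 167 g·m⁻²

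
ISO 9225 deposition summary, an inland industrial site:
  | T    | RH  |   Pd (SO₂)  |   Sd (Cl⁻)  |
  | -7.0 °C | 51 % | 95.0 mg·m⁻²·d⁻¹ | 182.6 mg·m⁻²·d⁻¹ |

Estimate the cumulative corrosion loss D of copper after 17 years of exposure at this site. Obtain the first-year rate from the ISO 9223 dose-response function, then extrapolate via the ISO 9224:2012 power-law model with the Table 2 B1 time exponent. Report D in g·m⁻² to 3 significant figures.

D(17) = 13.5 g·m⁻²

copper: temperature factor f = +0.126·(-17.0) = -2.1420
  SO₂ term: 0.0053·95.0^0.26·exp(0.059·51-2.1420) = 0.04121
  Cl⁻ term: 0.01025·182.6^0.27·exp(0.036·51+0.049·-7.0) = 0.1861
  sum: 0.04121 + 0.1861 → r_corr = 0.2273 μm/a
Power-law: D(17) = r_corr · 17^0.667
  D(17) = 0.2273 × 17^0.667 = 0.2273 × 6.618 = 1.504 μm
  Mass loss = 1.504 μm × 8.96 g/cm³ = 13.48 g·m⁻²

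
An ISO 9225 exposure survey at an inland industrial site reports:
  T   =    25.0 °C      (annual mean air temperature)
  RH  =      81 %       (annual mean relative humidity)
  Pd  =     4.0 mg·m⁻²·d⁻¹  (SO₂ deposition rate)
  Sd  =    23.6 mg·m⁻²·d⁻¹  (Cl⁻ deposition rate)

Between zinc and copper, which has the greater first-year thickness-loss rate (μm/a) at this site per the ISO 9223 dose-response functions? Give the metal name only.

zinc

zinc: temperature factor f = -0.071·(15.0) = -1.0650
  SO₂ term: 0.0129·4.0^0.44·exp(0.046·81-1.0650) = 0.3397
  Cl⁻ term: 0.0175·23.6^0.57·exp(0.008·81+0.085·25.0) = 1.698
  sum: 0.3397 + 1.698 → r_corr = 2.038 μm/a
copper: temperature factor f = -0.080·(15.0) = -1.2000
  Pd branch = 0.0053·Pd^0.26·e^(0.059·RH+f) = 0.2724 μm/a
  Sd branch = 0.01025·Sd^0.27·e^(0.036·RH+0.049·T) = 1.513 μm/a
  sum: 0.2724 + 1.513 → r_corr = 1.785 μm/a
Ordering by μm/a: zinc (2.04) > copper (1.79)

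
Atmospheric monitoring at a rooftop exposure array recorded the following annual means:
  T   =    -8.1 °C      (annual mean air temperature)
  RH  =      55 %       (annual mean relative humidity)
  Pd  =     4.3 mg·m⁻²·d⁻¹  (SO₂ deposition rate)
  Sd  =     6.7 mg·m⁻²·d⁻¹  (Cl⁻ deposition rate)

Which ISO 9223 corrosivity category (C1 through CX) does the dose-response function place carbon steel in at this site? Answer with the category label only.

carbon steel: temperature factor f = +0.150·(-18.1) = -2.7150
  sulphur-dioxide contribution → 0.7516 μm/a
  chloride contribution → 1.473 μm/a
  total first-year rate 2.225 μm/a
Category bounds: 1.3…25 μm/a bracket r_corr ⇒ C2

C2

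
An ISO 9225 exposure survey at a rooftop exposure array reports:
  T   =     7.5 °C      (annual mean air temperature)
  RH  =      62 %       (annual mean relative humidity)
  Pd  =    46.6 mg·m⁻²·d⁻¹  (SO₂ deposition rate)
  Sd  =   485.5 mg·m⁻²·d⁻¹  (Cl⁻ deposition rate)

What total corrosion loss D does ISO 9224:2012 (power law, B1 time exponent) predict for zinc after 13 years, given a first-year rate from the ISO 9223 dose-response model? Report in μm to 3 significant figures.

zinc: temperature factor f = +0.038·(-2.5) = -0.0950
  Pd branch = 0.0129·Pd^0.44·e^(0.046·RH+f) = 1.102 μm/a
  Cl⁻ term: 0.0175·485.5^0.57·exp(0.008·62+0.085·7.5) = 1.847
  r_corr = 1.102 + 1.847 = 2.948 μm/a
Power-law: D(13) = r_corr · 13^0.813
  D(13) = 2.948 × 13^0.813 = 2.948 × 8.047 = 23.73 μm

D(13) = 23.7 μm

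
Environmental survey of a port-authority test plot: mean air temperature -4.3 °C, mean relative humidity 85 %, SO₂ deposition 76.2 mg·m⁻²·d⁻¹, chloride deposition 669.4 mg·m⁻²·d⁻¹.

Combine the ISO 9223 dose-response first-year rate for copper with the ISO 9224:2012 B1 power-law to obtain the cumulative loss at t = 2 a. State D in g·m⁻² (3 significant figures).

D(2) = 20.4 g·m⁻²

copper: f(T) = +0.126·(T−10) [T≤10 °C] = -1.8018
  SO₂ term: 0.0053·76.2^0.26·exp(0.059·85-1.8018) = 0.4065
  Sd branch = 0.01025·Sd^0.27·e^(0.036·RH+0.049·T) = 1.026 μm/a
  sum: 0.4065 + 1.026 → r_corr = 1.432 μm/a
Long-term exponent b (ISO 9224 Table 2, B1) = 0.667
  D(2) = 1.432 × 2^0.667 = 1.432 × 1.588 = 2.274 μm
  Mass loss = 2.274 μm × 8.96 g/cm³ = 20.38 g·m⁻²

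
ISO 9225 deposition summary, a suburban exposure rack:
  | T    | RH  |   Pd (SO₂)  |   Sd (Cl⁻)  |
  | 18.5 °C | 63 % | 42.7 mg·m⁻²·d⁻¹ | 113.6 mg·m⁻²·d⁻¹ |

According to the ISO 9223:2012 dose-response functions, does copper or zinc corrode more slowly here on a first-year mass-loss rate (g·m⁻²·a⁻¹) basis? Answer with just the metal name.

copper: temperature factor f = -0.080·(8.5) = -0.6800
  Pd branch = 0.0053·Pd^0.26·e^(0.059·RH+f) = 0.2932 μm/a
  Cl⁻ term: 0.01025·113.6^0.27·exp(0.036·63+0.049·18.5) = 0.8797
  sum: 0.2932 + 0.8797 → r_corr = 1.173 μm/a
  mass loss = 1.173 μm/a × 8.96 g/cm³ = 10.51 g·m⁻²·a⁻¹
zinc: f(T) = -0.071·(T−10) [T>10 °C] = -0.6035
  Pd branch = 0.0129·Pd^0.44·e^(0.046·RH+f) = 0.6675 μm/a
  Sd branch = 0.0175·Sd^0.57·e^(0.008·RH+0.085·T) = 2.072 μm/a
  sum: 0.6675 + 2.072 → r_corr = 2.74 μm/a
  mass loss = 2.74 μm/a × 7.14 g/cm³ = 19.56 g·m⁻²·a⁻¹
Ordering by g·m⁻²·a⁻¹: zinc (19.6) > copper (10.5)

copper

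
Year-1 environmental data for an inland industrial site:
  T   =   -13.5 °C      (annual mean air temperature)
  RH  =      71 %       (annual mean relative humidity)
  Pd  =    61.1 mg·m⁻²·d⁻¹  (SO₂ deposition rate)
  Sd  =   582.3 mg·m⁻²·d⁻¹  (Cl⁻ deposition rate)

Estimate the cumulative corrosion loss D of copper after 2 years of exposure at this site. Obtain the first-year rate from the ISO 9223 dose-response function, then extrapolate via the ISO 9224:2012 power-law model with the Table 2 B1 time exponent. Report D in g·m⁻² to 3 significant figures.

D(2) = 6.16 g·m⁻²

copper: T≤10 °C ⇒ hinge +0.126·(-13.5−10) = -2.9610
  Pd branch = 0.0053·Pd^0.26·e^(0.059·RH+f) = 0.05272 μm/a
  Cl⁻ term: 0.01025·582.3^0.27·exp(0.036·71+0.049·-13.5) = 0.3803
  sum: 0.05272 + 0.3803 → r_corr = 0.433 μm/a
ISO 9224: D(t) = r_corr · t^b with b = 0.667 (copper, B1)
  D(2) = 0.433 × 2^0.667 = 0.433 × 1.588 = 0.6875 μm
  Mass loss = 0.6875 μm × 8.96 g/cm³ = 6.16 g·m⁻²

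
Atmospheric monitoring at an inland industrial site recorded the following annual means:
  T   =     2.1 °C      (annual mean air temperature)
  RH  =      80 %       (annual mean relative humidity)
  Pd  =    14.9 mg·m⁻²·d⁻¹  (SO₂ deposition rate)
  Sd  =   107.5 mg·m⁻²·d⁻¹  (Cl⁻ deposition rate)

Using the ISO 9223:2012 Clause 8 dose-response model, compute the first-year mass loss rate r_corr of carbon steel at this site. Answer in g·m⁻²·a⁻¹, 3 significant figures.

r_corr = 308 g·m⁻²·a⁻¹

carbon steel: temperature factor f = +0.150·(-7.9) = -1.1850
  Pd branch = 1.77·Pd^0.52·e^(0.02·RH+f) = 10.92 μm/a
  Cl⁻ term: 0.102·107.5^0.62·exp(0.033·80+0.04·2.1) = 28.25
  r_corr = 10.92 + 28.25 = 39.18 μm/a
Convert to mass loss: 39.18 μm/a × 7.85 g/cm³ = 307.5 g·m⁻²·a⁻¹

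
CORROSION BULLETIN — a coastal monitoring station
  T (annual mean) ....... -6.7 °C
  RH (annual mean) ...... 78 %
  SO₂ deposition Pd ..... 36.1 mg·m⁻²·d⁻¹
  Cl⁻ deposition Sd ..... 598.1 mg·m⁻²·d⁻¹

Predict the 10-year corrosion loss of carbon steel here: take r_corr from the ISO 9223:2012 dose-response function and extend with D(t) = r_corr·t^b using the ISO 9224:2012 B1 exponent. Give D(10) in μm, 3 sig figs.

D(10) = 195 μm

carbon steel: f(T) = +0.150·(T−10) [T≤10 °C] = -2.5050
  sulphur-dioxide contribution → 4.441 μm/a
  chloride contribution → 53.91 μm/a
  total first-year rate 58.35 μm/a
Power-law: D(10) = r_corr · 10^0.523
  D(10) = 58.35 × 10^0.523 = 58.35 × 3.334 = 194.6 μm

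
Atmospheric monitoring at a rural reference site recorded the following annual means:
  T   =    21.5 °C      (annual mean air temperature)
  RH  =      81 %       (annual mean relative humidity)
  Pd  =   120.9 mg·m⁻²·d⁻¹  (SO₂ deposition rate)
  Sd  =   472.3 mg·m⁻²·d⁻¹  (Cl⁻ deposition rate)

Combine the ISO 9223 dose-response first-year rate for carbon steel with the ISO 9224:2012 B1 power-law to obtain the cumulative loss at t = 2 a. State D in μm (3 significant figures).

D(2) = 312 μm

carbon steel: T>10 °C ⇒ hinge -0.054·(21.5−10) = -0.6210
  sulphur-dioxide contribution → 58.17 μm/a
  chloride contribution → 158.8 μm/a
  total first-year rate 217 μm/a
Long-term exponent b (ISO 9224 Table 2, B1) = 0.523
  D(2) = 217 × 2^0.523 = 217 × 1.437 = 311.8 μm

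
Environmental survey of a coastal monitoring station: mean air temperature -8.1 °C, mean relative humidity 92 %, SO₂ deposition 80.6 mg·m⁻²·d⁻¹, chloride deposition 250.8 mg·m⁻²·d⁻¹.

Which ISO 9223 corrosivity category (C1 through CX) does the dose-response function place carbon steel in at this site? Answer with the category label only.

carbon steel: T≤10 °C ⇒ hinge +0.150·(-8.1−10) = -2.7150
  SO₂ term: 1.77·80.6^0.52·exp(0.02·92-2.7150) = 7.232
  Cl⁻ term: 0.102·250.8^0.62·exp(0.033·92+0.04·-8.1) = 47.21
  sum: 7.232 + 47.21 → r_corr = 54.44 μm/a
Category bounds: 50…80 μm/a bracket r_corr ⇒ C4

C4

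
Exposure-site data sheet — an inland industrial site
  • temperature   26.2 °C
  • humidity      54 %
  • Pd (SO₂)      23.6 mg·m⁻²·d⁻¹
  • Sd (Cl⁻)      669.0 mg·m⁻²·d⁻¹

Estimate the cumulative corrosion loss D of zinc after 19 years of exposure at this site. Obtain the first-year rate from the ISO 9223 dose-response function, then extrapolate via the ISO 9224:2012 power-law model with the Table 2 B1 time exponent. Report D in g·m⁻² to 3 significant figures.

D(19) = 813 g·m⁻²

zinc: f(T) = -0.071·(T−10) [T>10 °C] = -1.1502
  SO₂ term: 0.0129·23.6^0.44·exp(0.046·54-1.1502) = 0.1968
  Cl⁻ term: 0.0175·669.0^0.57·exp(0.008·54+0.085·26.2) = 10.19
  sum: 0.1968 + 10.19 → r_corr = 10.39 μm/a
Long-term exponent b (ISO 9224 Table 2, B1) = 0.813
  D(19) = 10.39 × 19^0.813 = 10.39 × 10.96 = 113.8 μm
  Mass loss = 113.8 μm × 7.14 g/cm³ = 812.7 g·m⁻²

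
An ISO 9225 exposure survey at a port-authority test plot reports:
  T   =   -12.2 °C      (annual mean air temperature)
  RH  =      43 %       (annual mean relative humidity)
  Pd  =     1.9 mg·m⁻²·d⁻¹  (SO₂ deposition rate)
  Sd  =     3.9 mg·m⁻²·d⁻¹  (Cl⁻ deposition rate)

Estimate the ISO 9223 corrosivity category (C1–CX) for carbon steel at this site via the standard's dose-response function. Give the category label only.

carbon steel: T≤10 °C ⇒ hinge +0.150·(-12.2−10) = -3.3300
  sulphur-dioxide contribution → 0.209 μm/a
  chloride contribution → 0.6017 μm/a
  total first-year rate 0.8107 μm/a
ISO 9223 Table 2 (carbon steel): 0 < 0.811 ≤ 1.3 μm/a ⇒ C1

C1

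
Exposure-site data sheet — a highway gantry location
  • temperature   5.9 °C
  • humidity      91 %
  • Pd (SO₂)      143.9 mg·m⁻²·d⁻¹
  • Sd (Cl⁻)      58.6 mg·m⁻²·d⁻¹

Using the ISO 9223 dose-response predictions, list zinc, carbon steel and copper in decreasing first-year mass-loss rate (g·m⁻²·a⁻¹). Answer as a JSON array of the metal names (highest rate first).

zinc: temperature factor f = +0.038·(-4.1) = -0.1558
  Pd branch = 0.0129·Pd^0.44·e^(0.046·RH+f) = 6.463 μm/a
  Sd branch = 0.0175·Sd^0.57·e^(0.008·RH+0.085·T) = 0.6091 μm/a
  sum: 6.463 + 0.6091 → r_corr = 7.072 μm/a
  mass loss = 7.072 μm/a × 7.14 g/cm³ = 50.49 g·m⁻²·a⁻¹
carbon steel: temperature factor f = +0.150·(-4.1) = -0.6150
  Pd branch = 1.77·Pd^0.52·e^(0.02·RH+f) = 78.25 μm/a
  Sd branch = 0.102·Sd^0.62·e^(0.033·RH+0.04·T) = 32.46 μm/a
  r_corr = 78.25 + 32.46 = 110.7 μm/a
  mass loss = 110.7 μm/a × 7.85 g/cm³ = 869.1 g·m⁻²·a⁻¹
copper: T≤10 °C ⇒ hinge +0.126·(5.9−10) = -0.5166
  SO₂ term: 0.0053·143.9^0.26·exp(0.059·91-0.5166) = 2.47
  Sd branch = 0.01025·Sd^0.27·e^(0.036·RH+0.049·T) = 1.087 μm/a
  r_corr = 2.47 + 1.087 = 3.558 μm/a
  mass loss = 3.558 μm/a × 8.96 g/cm³ = 31.88 g·m⁻²·a⁻¹
Ordering by g·m⁻²·a⁻¹: carbon steel (869) > zinc (50.5) > copper (31.9)

["carbon steel", "zinc", "copper"]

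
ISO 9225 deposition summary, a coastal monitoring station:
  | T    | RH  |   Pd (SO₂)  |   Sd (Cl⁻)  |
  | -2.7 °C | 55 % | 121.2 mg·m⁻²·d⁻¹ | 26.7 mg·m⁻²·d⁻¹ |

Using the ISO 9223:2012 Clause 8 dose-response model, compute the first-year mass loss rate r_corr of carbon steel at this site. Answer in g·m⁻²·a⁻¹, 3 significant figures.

r_corr = 109 g·m⁻²·a⁻¹

carbon steel: T≤10 °C ⇒ hinge +0.150·(-2.7−10) = -1.9050
  SO₂ term: 1.77·121.2^0.52·exp(0.02·55-1.9050) = 9.589
  Cl⁻ term: 0.102·26.7^0.62·exp(0.033·55+0.04·-2.7) = 4.309
  r_corr = 9.589 + 4.309 = 13.9 μm/a
Convert to mass loss: 13.9 μm/a × 7.85 g/cm³ = 109.1 g·m⁻²·a⁻¹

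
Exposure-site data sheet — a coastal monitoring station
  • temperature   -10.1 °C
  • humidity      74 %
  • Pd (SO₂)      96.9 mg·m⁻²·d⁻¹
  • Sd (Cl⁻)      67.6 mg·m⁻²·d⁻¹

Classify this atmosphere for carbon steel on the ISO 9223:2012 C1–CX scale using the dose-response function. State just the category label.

C2

carbon steel: temperature factor f = +0.150·(-20.1) = -3.0150
  SO₂ term: 1.77·96.9^0.52·exp(0.02·74-3.0150) = 4.114
  Cl⁻ term: 0.102·67.6^0.62·exp(0.033·74+0.04·-10.1) = 10.67
  r_corr = 4.114 + 10.67 = 14.79 μm/a
Category bounds: 1.3…25 μm/a bracket r_corr ⇒ C2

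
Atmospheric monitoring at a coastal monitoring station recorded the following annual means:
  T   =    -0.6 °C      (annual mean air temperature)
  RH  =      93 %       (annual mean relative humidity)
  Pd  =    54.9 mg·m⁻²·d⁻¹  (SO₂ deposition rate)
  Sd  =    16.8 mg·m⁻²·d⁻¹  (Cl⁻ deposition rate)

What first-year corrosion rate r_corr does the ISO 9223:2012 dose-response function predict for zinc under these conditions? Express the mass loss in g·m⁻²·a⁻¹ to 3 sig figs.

zinc: f(T) = +0.038·(T−10) [T≤10 °C] = -0.4028
  sulphur-dioxide contribution → 3.622 μm/a
  chloride contribution → 0.1748 μm/a
  total first-year rate 3.797 μm/a
Convert to mass loss: 3.797 μm/a × 7.14 g/cm³ = 27.11 g·m⁻²·a⁻¹

r_corr = 27.1 g·m⁻²·a⁻¹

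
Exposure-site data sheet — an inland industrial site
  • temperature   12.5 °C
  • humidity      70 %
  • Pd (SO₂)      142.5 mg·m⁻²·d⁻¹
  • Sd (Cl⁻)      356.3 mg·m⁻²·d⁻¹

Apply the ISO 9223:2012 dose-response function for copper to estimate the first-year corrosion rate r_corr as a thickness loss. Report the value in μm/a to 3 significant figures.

r_corr = 2.13 μm/a

copper: T>10 °C ⇒ hinge -0.080·(12.5−10) = -0.2000
  SO₂ term: 0.0053·142.5^0.26·exp(0.059·70-0.2000) = 0.9796
  Cl⁻ term: 0.01025·356.3^0.27·exp(0.036·70+0.049·12.5) = 1.149
  sum: 0.9796 + 1.149 → r_corr = 2.128 μm/a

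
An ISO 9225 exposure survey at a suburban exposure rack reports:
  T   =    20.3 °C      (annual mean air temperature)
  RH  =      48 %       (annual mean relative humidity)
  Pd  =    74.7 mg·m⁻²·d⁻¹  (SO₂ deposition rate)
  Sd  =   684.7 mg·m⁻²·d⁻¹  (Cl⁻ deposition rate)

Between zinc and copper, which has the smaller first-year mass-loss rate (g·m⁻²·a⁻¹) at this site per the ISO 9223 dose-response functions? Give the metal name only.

zinc: T>10 °C ⇒ hinge -0.071·(20.3−10) = -0.7313
  Pd branch = 0.0129·Pd^0.44·e^(0.046·RH+f) = 0.3769 μm/a
  Cl⁻ term: 0.0175·684.7^0.57·exp(0.008·48+0.085·20.3) = 5.962
  sum: 0.3769 + 5.962 → r_corr = 6.339 μm/a
  mass loss = 6.339 μm/a × 7.14 g/cm³ = 45.26 g·m⁻²·a⁻¹
copper: T>10 °C ⇒ hinge -0.080·(20.3−10) = -0.8240
  SO₂ term: 0.0053·74.7^0.26·exp(0.059·48-0.8240) = 0.1212
  Cl⁻ term: 0.01025·684.7^0.27·exp(0.036·48+0.049·20.3) = 0.9094
  sum: 0.1212 + 0.9094 → r_corr = 1.031 μm/a
  mass loss = 1.031 μm/a × 8.96 g/cm³ = 9.234 g·m⁻²·a⁻¹
Ordering by g·m⁻²·a⁻¹: zinc (45.3) > copper (9.23)

copper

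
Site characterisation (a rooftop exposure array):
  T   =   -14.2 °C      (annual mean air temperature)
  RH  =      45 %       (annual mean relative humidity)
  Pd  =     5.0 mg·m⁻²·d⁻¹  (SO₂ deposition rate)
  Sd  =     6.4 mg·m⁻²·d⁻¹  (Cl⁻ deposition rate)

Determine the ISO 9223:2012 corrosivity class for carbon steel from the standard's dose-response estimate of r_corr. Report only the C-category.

C1

carbon steel: temperature factor f = +0.150·(-24.2) = -3.6300
  sulphur-dioxide contribution → 0.2666 μm/a
  chloride contribution → 0.8066 μm/a
  total first-year rate 1.073 μm/a
ISO 9223 Table 2 (carbon steel): 0 < 1.07 ≤ 1.3 μm/a ⇒ C1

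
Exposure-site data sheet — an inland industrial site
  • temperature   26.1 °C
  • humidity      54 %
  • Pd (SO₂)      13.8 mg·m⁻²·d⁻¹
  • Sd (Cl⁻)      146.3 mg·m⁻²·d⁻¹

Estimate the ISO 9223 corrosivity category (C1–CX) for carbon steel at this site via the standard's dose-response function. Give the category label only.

carbon steel: temperature factor f = -0.054·(16.1) = -0.8694
  Pd branch = 1.77·Pd^0.52·e^(0.02·RH+f) = 8.554 μm/a
  Sd branch = 0.102·Sd^0.62·e^(0.033·RH+0.04·T) = 37.88 μm/a
  r_corr = 8.554 + 37.88 = 46.43 μm/a
ISO 9223 Table 2 (carbon steel): 25 < 46.4 ≤ 50 μm/a ⇒ C3

C3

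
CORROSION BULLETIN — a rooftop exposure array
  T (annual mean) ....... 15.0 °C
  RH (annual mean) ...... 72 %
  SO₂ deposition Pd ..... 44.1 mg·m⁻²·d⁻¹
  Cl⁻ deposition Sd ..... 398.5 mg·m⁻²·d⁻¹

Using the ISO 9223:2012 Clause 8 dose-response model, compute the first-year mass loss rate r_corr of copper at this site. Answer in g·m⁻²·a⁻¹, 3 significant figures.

r_corr = 18.8 g·m⁻²·a⁻¹

copper: temperature factor f = -0.080·(5.0) = -0.4000
  sulphur-dioxide contribution → 0.6653 μm/a
  chloride contribution → 1.438 μm/a
  ⇒ r_corr(copper) = 2.103 μm/a
Convert to mass loss: 2.103 μm/a × 8.96 g/cm³ = 18.84 g·m⁻²·a⁻¹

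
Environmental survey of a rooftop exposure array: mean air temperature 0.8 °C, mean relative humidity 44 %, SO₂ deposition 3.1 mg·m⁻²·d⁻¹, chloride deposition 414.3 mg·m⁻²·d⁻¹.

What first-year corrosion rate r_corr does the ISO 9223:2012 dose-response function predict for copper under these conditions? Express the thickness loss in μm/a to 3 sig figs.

copper: temperature factor f = +0.126·(-9.2) = -1.1592
  sulphur-dioxide contribution → 0.02992 μm/a
  chloride contribution → 0.2645 μm/a
  total first-year rate 0.2944 μm/a

r_corr = 0.294 μm/a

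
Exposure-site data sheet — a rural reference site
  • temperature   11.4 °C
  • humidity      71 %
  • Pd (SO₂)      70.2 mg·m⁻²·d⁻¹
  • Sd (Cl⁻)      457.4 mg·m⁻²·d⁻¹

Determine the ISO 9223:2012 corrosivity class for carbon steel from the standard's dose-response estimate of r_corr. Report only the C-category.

C5

carbon steel: T>10 °C ⇒ hinge -0.054·(11.4−10) = -0.0756
  sulphur-dioxide contribution → 61.93 μm/a
  chloride contribution → 74.74 μm/a
  total first-year rate 136.7 μm/a
137 μm/a falls in (80, 200] for carbon steel → category C5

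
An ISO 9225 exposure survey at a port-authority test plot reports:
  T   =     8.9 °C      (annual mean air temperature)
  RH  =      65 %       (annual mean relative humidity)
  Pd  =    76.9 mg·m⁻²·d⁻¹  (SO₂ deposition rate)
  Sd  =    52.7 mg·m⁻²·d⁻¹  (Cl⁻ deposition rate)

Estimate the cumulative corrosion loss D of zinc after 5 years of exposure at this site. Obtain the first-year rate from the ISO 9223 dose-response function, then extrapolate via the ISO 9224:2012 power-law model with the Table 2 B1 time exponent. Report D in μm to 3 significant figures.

D(5) = 8.38 μm

zinc: f(T) = +0.038·(T−10) [T≤10 °C] = -0.0418
  Pd branch = 0.0129·Pd^0.44·e^(0.046·RH+f) = 1.663 μm/a
  Cl⁻ term: 0.0175·52.7^0.57·exp(0.008·65+0.085·8.9) = 0.601
  sum: 1.663 + 0.601 → r_corr = 2.264 μm/a
Long-term exponent b (ISO 9224 Table 2, B1) = 0.813
  D(5) = 2.264 × 5^0.813 = 2.264 × 3.701 = 8.376 μm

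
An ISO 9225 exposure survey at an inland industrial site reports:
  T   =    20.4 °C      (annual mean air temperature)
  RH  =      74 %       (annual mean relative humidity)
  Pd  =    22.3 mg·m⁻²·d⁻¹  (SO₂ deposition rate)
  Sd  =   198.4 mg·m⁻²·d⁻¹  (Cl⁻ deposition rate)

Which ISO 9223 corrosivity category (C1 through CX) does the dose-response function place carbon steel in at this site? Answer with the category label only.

C5

carbon steel: f(T) = -0.054·(T−10) [T>10 °C] = -0.5616
  sulphur-dioxide contribution → 22.28 μm/a
  chloride contribution → 70.47 μm/a
  ⇒ r_corr(carbon steel) = 92.75 μm/a
ISO 9223 Table 2 (carbon steel): 80 < 92.8 ≤ 200 μm/a ⇒ C5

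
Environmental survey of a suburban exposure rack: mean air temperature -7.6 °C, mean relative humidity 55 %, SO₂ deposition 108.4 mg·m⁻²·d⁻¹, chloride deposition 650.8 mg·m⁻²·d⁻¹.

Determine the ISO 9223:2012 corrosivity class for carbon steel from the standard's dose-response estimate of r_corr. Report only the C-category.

C3

carbon steel: temperature factor f = +0.150·(-17.6) = -2.6400
  Pd branch = 1.77·Pd^0.52·e^(0.02·RH+f) = 4.339 μm/a
  Cl⁻ term: 0.102·650.8^0.62·exp(0.033·55+0.04·-7.6) = 25.65
  sum: 4.339 + 25.65 → r_corr = 29.99 μm/a
Category bounds: 25…50 μm/a bracket r_corr ⇒ C3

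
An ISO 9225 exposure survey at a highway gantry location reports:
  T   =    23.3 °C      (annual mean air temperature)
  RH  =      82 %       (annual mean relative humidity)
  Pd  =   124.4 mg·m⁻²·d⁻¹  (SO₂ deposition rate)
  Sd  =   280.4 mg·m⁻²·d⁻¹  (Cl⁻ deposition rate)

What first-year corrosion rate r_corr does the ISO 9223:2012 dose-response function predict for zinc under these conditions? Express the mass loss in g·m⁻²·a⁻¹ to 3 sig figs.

r_corr = 56.4 g·m⁻²·a⁻¹

zinc: f(T) = -0.071·(T−10) [T>10 °C] = -0.9443
  SO₂ term: 0.0129·124.4^0.44·exp(0.046·82-0.9443) = 1.821
  Cl⁻ term: 0.0175·280.4^0.57·exp(0.008·82+0.085·23.3) = 6.071
  r_corr = 1.821 + 6.071 = 7.893 μm/a
Convert to mass loss: 7.893 μm/a × 7.14 g/cm³ = 56.35 g·m⁻²·a⁻¹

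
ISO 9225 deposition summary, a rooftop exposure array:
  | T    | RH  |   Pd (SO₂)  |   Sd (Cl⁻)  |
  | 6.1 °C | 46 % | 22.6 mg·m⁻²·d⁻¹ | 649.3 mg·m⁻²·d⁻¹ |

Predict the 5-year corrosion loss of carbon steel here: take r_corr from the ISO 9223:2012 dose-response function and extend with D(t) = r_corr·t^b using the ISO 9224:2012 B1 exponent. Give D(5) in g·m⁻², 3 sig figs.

D(5) = 828 g·m⁻²

carbon steel: f(T) = +0.150·(T−10) [T≤10 °C] = -0.5850
  Pd branch = 1.77·Pd^0.52·e^(0.02·RH+f) = 12.52 μm/a
  Sd branch = 0.102·Sd^0.62·e^(0.033·RH+0.04·T) = 32.93 μm/a
  r_corr = 12.52 + 32.93 = 45.45 μm/a
Long-term exponent b (ISO 9224 Table 2, B1) = 0.523
  D(5) = 45.45 × 5^0.523 = 45.45 × 2.32 = 105.5 μm
  Mass loss = 105.5 μm × 7.85 g/cm³ = 827.8 g·m⁻²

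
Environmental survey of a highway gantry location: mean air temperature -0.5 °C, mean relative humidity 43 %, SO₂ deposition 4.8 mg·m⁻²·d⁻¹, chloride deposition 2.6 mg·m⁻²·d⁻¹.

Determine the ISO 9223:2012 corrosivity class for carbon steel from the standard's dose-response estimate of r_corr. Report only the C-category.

C2

carbon steel: T≤10 °C ⇒ hinge +0.150·(-0.5−10) = -1.5750
  sulphur-dioxide contribution → 1.957 μm/a
  chloride contribution → 0.7472 μm/a
  ⇒ r_corr(carbon steel) = 2.705 μm/a
ISO 9223 Table 2 (carbon steel): 1.3 < 2.7 ≤ 25 μm/a ⇒ C2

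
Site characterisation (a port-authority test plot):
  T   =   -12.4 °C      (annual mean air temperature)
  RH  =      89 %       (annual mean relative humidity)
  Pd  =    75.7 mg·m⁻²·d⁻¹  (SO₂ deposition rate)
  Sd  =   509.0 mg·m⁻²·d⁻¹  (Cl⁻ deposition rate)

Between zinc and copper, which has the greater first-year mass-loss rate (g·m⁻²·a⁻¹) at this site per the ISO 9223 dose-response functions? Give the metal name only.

zinc: T≤10 °C ⇒ hinge +0.038·(-12.4−10) = -0.8512
  Pd branch = 0.0129·Pd^0.44·e^(0.046·RH+f) = 2.217 μm/a
  Sd branch = 0.0175·Sd^0.57·e^(0.008·RH+0.085·T) = 0.4338 μm/a
  sum: 2.217 + 0.4338 → r_corr = 2.651 μm/a
  mass loss = 2.651 μm/a × 7.14 g/cm³ = 18.93 g·m⁻²·a⁻¹
copper: temperature factor f = +0.126·(-22.4) = -2.8224
  Pd branch = 0.0053·Pd^0.26·e^(0.059·RH+f) = 0.1852 μm/a
  Sd branch = 0.01025·Sd^0.27·e^(0.036·RH+0.049·T) = 0.7398 μm/a
  r_corr = 0.1852 + 0.7398 = 0.925 μm/a
  mass loss = 0.925 μm/a × 8.96 g/cm³ = 8.288 g·m⁻²·a⁻¹
Ordering by g·m⁻²·a⁻¹: zinc (18.9) > copper (8.29)

zinc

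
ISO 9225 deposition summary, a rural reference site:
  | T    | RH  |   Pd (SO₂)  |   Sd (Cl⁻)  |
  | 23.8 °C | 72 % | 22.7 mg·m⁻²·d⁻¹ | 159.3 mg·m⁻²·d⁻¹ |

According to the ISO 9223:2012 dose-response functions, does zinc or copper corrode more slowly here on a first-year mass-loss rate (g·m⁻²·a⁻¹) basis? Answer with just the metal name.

zinc: T>10 °C ⇒ hinge -0.071·(23.8−10) = -0.9798
  sulphur-dioxide contribution → 0.5249 μm/a
  chloride contribution → 4.237 μm/a
  total first-year rate 4.762 μm/a
  mass loss = 4.762 μm/a × 7.14 g/cm³ = 34 g·m⁻²·a⁻¹
copper: temperature factor f = -0.080·(13.8) = -1.1040
  sulphur-dioxide contribution → 0.2769 μm/a
  chloride contribution → 1.728 μm/a
  ⇒ r_corr(copper) = 2.005 μm/a
  mass loss = 2.005 μm/a × 8.96 g/cm³ = 17.96 g·m⁻²·a⁻¹
Ordering by g·m⁻²·a⁻¹: zinc (34) > copper (18)

copper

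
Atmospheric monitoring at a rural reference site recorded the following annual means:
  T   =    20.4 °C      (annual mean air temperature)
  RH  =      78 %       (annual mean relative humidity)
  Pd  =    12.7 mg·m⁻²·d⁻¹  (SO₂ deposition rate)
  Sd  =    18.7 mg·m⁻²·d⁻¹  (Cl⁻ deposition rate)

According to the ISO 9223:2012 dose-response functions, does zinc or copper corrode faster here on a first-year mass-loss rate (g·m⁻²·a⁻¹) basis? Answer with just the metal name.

copper

zinc: temperature factor f = -0.071·(10.4) = -0.7384
  SO₂ term: 0.0129·12.7^0.44·exp(0.046·78-0.7384) = 0.6821
  Cl⁻ term: 0.0175·18.7^0.57·exp(0.008·78+0.085·20.4) = 0.9819
  r_corr = 0.6821 + 0.9819 = 1.664 μm/a
  mass loss = 1.664 μm/a × 7.14 g/cm³ = 11.88 g·m⁻²·a⁻¹
copper: temperature factor f = -0.080·(10.4) = -0.8320
  SO₂ term: 0.0053·12.7^0.26·exp(0.059·78-0.8320) = 0.4452
  Cl⁻ term: 0.01025·18.7^0.27·exp(0.036·78+0.049·20.4) = 1.018
  r_corr = 0.4452 + 1.018 = 1.463 μm/a
  mass loss = 1.463 μm/a × 8.96 g/cm³ = 13.11 g·m⁻²·a⁻¹
Ordering by g·m⁻²·a⁻¹: copper (13.1) > zinc (11.9)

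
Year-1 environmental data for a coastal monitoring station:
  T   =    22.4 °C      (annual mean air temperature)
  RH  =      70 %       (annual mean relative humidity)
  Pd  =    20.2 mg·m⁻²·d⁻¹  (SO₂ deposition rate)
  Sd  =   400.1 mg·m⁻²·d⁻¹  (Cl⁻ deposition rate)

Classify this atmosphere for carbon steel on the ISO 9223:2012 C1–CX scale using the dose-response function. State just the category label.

C5

carbon steel: T>10 °C ⇒ hinge -0.054·(22.4−10) = -0.6696
  SO₂ term: 1.77·20.2^0.52·exp(0.02·70-0.6696) = 17.54
  Sd branch = 0.102·Sd^0.62·e^(0.033·RH+0.04·T) = 103.3 μm/a
  r_corr = 17.54 + 103.3 = 120.9 μm/a
ISO 9223 Table 2 (carbon steel): 80 < 121 ≤ 200 μm/a ⇒ C5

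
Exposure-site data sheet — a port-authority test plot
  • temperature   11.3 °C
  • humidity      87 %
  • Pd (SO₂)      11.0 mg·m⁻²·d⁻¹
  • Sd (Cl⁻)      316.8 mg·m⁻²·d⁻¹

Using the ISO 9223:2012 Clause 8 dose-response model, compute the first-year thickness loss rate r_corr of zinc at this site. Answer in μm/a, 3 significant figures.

zinc: T>10 °C ⇒ hinge -0.071·(11.3−10) = -0.0923
  Pd branch = 0.0129·Pd^0.44·e^(0.046·RH+f) = 1.848 μm/a
  Sd branch = 0.0175·Sd^0.57·e^(0.008·RH+0.085·T) = 2.443 μm/a
  sum: 1.848 + 2.443 → r_corr = 4.291 μm/a

r_corr = 4.29 μm/a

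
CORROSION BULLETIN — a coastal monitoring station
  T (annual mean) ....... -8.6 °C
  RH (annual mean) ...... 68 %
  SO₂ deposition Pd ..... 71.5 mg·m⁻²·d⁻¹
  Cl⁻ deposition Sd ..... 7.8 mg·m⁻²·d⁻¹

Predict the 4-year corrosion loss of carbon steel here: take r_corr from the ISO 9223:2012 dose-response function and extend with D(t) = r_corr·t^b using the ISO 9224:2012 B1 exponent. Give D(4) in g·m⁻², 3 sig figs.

carbon steel: f(T) = +0.150·(T−10) [T≤10 °C] = -2.7900
  sulphur-dioxide contribution → 3.901 μm/a
  chloride contribution → 2.437 μm/a
  ⇒ r_corr(carbon steel) = 6.338 μm/a
ISO 9224: D(t) = r_corr · t^b with b = 0.523 (carbon steel, B1)
  D(4) = 6.338 × 4^0.523 = 6.338 × 2.065 = 13.09 μm
  Mass loss = 13.09 μm × 7.85 g/cm³ = 102.7 g·m⁻²

D(4) = 103 g·m⁻²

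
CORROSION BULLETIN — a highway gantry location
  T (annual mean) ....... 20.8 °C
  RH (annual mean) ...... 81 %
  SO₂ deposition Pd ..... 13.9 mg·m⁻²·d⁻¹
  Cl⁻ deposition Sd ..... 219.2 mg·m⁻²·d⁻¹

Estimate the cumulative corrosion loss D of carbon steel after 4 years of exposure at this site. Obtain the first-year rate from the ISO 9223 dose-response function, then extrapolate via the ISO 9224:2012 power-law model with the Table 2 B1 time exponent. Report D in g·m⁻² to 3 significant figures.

D(4) = 1.87e+03 g·m⁻²

carbon steel: T>10 °C ⇒ hinge -0.054·(20.8−10) = -0.5832
  sulphur-dioxide contribution → 19.62 μm/a
  chloride contribution → 95.97 μm/a
  ⇒ r_corr(carbon steel) = 115.6 μm/a
Power-law: D(4) = r_corr · 4^0.523
  D(4) = 115.6 × 4^0.523 = 115.6 × 2.065 = 238.7 μm
  Mass loss = 238.7 μm × 7.85 g/cm³ = 1873 g·m⁻²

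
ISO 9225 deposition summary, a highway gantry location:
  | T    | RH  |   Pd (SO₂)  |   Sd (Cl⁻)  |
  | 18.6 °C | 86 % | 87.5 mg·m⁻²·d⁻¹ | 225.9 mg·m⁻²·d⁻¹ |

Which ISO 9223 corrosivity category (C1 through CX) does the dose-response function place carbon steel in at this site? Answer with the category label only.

carbon steel: T>10 °C ⇒ hinge -0.054·(18.6−10) = -0.4644
  sulphur-dioxide contribution → 63.55 μm/a
  chloride contribution → 105.6 μm/a
  ⇒ r_corr(carbon steel) = 169.2 μm/a
Category bounds: 80…200 μm/a bracket r_corr ⇒ C5

C5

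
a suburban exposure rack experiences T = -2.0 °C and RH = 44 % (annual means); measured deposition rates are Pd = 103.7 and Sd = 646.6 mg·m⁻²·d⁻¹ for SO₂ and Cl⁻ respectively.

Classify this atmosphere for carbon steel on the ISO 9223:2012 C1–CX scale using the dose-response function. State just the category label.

carbon steel: temperature factor f = +0.150·(-12.0) = -1.8000
  SO₂ term: 1.77·103.7^0.52·exp(0.02·44-1.8000) = 7.882
  Cl⁻ term: 0.102·646.6^0.62·exp(0.033·44+0.04·-2.0) = 22.24
  r_corr = 7.882 + 22.24 = 30.12 μm/a
ISO 9223 Table 2 (carbon steel): 25 < 30.1 ≤ 50 μm/a ⇒ C3

C3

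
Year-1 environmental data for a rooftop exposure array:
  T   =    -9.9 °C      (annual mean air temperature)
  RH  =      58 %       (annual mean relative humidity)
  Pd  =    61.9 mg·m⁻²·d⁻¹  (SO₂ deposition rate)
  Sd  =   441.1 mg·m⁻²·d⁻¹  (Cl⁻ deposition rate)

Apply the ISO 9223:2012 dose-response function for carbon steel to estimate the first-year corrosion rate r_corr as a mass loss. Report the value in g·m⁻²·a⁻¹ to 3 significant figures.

r_corr = 178 g·m⁻²·a⁻¹

carbon steel: f(T) = +0.150·(T−10) [T≤10 °C] = -2.9850
  Pd branch = 1.77·Pd^0.52·e^(0.02·RH+f) = 2.438 μm/a
  Sd branch = 0.102·Sd^0.62·e^(0.033·RH+0.04·T) = 20.3 μm/a
  r_corr = 2.438 + 20.3 = 22.74 μm/a
Convert to mass loss: 22.74 μm/a × 7.85 g/cm³ = 178.5 g·m⁻²·a⁻¹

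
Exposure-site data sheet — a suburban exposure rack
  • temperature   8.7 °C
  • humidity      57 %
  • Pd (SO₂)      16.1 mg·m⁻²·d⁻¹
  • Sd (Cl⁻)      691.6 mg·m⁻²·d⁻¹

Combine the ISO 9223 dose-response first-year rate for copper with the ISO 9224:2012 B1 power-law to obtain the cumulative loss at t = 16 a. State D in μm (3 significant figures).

D(16) = 6.24 μm

copper: f(T) = +0.126·(T−10) [T≤10 °C] = -0.1638
  SO₂ term: 0.0053·16.1^0.26·exp(0.059·57-0.1638) = 0.2676
  Cl⁻ term: 0.01025·691.6^0.27·exp(0.036·57+0.049·8.7) = 0.7142
  r_corr = 0.2676 + 0.7142 = 0.9817 μm/a
Power-law: D(16) = r_corr · 16^0.667
  D(16) = 0.9817 × 16^0.667 = 0.9817 × 6.355 = 6.239 μm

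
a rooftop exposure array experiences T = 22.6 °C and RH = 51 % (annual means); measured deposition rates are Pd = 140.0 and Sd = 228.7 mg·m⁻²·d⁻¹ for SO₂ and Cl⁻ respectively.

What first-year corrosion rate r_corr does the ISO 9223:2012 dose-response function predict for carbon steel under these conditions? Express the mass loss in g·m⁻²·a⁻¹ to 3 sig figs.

carbon steel: T>10 °C ⇒ hinge -0.054·(22.6−10) = -0.6804
  sulphur-dioxide contribution → 32.47 μm/a
  chloride contribution → 39.34 μm/a
  total first-year rate 71.81 μm/a
Convert to mass loss: 71.81 μm/a × 7.85 g/cm³ = 563.7 g·m⁻²·a⁻¹

r_corr = 564 g·m⁻²·a⁻¹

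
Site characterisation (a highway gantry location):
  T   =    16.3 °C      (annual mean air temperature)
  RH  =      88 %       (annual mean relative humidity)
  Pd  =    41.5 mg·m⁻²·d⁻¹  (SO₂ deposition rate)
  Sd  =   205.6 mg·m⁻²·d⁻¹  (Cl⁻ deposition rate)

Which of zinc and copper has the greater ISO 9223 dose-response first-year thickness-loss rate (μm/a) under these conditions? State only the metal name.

zinc: T>10 °C ⇒ hinge -0.071·(16.3−10) = -0.4473
  SO₂ term: 0.0129·41.5^0.44·exp(0.046·88-0.4473) = 2.434
  Cl⁻ term: 0.0175·205.6^0.57·exp(0.008·88+0.085·16.3) = 2.944
  r_corr = 2.434 + 2.944 = 5.378 μm/a
copper: f(T) = -0.080·(T−10) [T>10 °C] = -0.5040
  Pd branch = 0.0053·Pd^0.26·e^(0.059·RH+f) = 1.517 μm/a
  Sd branch = 0.01025·Sd^0.27·e^(0.036·RH+0.049·T) = 2.28 μm/a
  sum: 1.517 + 2.28 → r_corr = 3.797 μm/a
Ordering by μm/a: zinc (5.38) > copper (3.8)

zinc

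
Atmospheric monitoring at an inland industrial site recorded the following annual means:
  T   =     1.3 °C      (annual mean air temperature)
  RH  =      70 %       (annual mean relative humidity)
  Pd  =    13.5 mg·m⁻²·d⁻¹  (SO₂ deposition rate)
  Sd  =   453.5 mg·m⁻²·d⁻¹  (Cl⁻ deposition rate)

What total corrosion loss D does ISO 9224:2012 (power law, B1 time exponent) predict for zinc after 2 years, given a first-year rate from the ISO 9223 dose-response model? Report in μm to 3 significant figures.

D(2) = 3.25 μm

zinc: temperature factor f = +0.038·(-8.7) = -0.3306
  Pd branch = 0.0129·Pd^0.44·e^(0.046·RH+f) = 0.7291 μm/a
  Sd branch = 0.0175·Sd^0.57·e^(0.008·RH+0.085·T) = 1.118 μm/a
  r_corr = 0.7291 + 1.118 = 1.847 μm/a
ISO 9224: D(t) = r_corr · t^b with b = 0.813 (zinc, B1)
  D(2) = 1.847 × 2^0.813 = 1.847 × 1.757 = 3.245 μm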